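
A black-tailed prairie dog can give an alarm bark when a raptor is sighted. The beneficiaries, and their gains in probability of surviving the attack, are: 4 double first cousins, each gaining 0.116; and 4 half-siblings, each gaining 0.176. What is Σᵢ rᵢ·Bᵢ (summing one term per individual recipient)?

0.292

r to a double first cousin = 0.25 (double first cousins share both grandparent pairs — four paths of length 4: r = 4·(1/2)^4 = 1/4).
r to a half-sibling = 1/4 (half-sibs share one parent — one path of length 2: r = (1/2)^2 = 1/4).
Summing one r·B term per recipient: 4·0.25·0.116 + 4·0.25·0.176 = 0.292.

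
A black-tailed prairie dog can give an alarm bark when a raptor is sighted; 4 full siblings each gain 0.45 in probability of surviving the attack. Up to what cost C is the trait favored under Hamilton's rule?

0.9

r to a full sibling = 1/2 (full sibs share both parents — two paths of length 2: r = 2·(1/2)^2 = 1/2).
Hamilton's rule: n·r·B > C, so the trait is favored while C < n·r·B = 4·0.5·0.45 = 0.9.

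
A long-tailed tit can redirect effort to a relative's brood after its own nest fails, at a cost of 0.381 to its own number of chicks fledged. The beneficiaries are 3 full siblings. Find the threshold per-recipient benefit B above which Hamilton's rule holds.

r to a full sibling = 0.5 (full sibs share both parents — two paths of length 2: r = 2·(1/2)^2 = 1/2).
Hamilton's rule with n recipients of equal r: n·r·B > C, so B > C/(n·r) = 0.381/(3·0.5) = 0.254.

0.254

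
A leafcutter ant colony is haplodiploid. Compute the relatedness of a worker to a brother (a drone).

Her haploid brother carries none of their father's genes and a random half of their mother's genome; that half matches the maternal half of her own genome with probability 1/2: r = 1/2 · 1/2 = 1/4.

0.25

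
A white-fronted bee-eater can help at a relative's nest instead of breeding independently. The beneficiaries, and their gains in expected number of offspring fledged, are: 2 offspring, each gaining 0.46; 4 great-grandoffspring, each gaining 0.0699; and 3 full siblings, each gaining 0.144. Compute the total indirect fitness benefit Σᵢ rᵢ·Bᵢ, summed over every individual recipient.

0.71095

r to an offspring = 0.5 (one parent–offspring link: r = (1/2)^1 = 1/2).
r to a great-grandoffspring = 1/8 (three parent–offspring links: r = (1/2)^3 = 1/8).
r to a full sibling = 1/2 (full sibs share both parents — two paths of length 2: r = 2·(1/2)^2 = 1/2).
Summing one r·B term per recipient: 2·0.5·0.46 + 4·0.125·0.0699 + 3·0.5·0.144 = 0.71095.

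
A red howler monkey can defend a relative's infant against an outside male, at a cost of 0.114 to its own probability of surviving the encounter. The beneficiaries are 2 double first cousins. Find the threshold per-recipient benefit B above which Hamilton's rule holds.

r to a double first cousin = 0.25 (double first cousins share both grandparent pairs — four paths of length 4: r = 4·(1/2)^4 = 1/4).
Hamilton's rule with n recipients of equal r: n·r·B > C, so B > C/(n·r) = 0.114/(2·0.25) = 0.228.

0.228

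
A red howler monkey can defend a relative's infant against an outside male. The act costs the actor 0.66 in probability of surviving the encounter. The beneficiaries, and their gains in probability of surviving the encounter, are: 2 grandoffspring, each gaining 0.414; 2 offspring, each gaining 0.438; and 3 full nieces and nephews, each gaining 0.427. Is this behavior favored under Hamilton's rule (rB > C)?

Hamilton's rule: the trait is favored when the sum of r·B over every recipient exceeds the actor's cost C.
r to a grandoffspring = 0.25 (two parent–offspring links: r = (1/2)^2 = 1/4).
r to an offspring = 1/2 (one parent–offspring link: r = (1/2)^1 = 1/2).
r to a full niece or nephew = 0.25 (full aunt/uncle↔niece/nephew: two paths of length 3 through the shared grandparent pair: r = 2·(1/2)^3 = 1/4).
Summing one r·B term per recipient: 2·0.25·0.414 + 2·0.5·0.438 + 3·0.25·0.427 = 0.96525.
0.96525 > 0.66: the indirect benefit exceeds the cost.

Yes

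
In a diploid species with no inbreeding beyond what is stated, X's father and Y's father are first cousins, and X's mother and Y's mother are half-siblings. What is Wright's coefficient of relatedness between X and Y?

Independent pedigree routes through distinct common ancestors add.
X and Y are related in two ways: second cousins through their fathers (r = 1/32) and half first cousins through their mothers (r = 1/16).
r = 1/32 + 1/16 = 0.09375.

0.09375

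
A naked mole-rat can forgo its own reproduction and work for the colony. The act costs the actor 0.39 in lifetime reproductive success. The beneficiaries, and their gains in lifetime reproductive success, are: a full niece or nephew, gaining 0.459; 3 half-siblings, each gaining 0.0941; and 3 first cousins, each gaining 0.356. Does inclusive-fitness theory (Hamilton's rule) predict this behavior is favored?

No

Hamilton's rule: the trait is favored when the sum of r·B over every recipient exceeds the actor's cost C.
r to a full niece or nephew = 0.25 (full aunt/uncle↔niece/nephew: two paths of length 3 through the shared grandparent pair: r = 2·(1/2)^3 = 1/4).
r to a half-sibling = 0.25 (half-sibs share one parent — one path of length 2: r = (1/2)^2 = 1/4).
r to a first cousin = 1/8 (first cousins share one grandparent pair — two paths of length 4: r = 2·(1/2)^4 = 1/8).
Summing one r·B term per recipient: 1·0.25·0.459 + 3·0.25·0.0941 + 3·0.125·0.356 = 0.318825.
0.318825 < 0.39: the indirect benefit is less than the cost.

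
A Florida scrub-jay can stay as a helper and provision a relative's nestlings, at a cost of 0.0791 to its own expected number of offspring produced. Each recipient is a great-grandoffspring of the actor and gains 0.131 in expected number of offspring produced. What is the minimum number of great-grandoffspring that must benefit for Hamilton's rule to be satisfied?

r to a great-grandoffspring = 1/8 (three parent–offspring links: r = (1/2)^3 = 1/8).
Hamilton's rule: n·r·B > C  ⇒  n > C/(r·B) = 0.0791/(0.125·0.131) = 4.831.
The smallest integer exceeding 4.831 is 5.

5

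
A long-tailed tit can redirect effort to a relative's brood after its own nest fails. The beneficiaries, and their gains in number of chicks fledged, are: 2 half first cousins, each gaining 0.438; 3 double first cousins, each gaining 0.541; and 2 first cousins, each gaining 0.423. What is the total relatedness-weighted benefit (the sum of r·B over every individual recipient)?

0.56625

r to a half first cousin = 1/16 (half first cousins share one grandparent — one path of length 4: r = (1/2)^4 = 1/16).
r to a double first cousin = 1/4 (double first cousins share both grandparent pairs — four paths of length 4: r = 4·(1/2)^4 = 1/4).
r to a first cousin = 0.125 (first cousins share one grandparent pair — two paths of length 4: r = 2·(1/2)^4 = 1/8).
Summing one r·B term per recipient: 2·0.0625·0.438 + 3·0.25·0.541 + 2·0.125·0.423 = 0.56625.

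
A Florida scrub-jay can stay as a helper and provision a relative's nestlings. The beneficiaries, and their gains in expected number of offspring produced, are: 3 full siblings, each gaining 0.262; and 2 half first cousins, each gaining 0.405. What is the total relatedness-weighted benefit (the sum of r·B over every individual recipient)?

0.443625

r to a full sibling = 0.5 (full sibs share both parents — two paths of length 2: r = 2·(1/2)^2 = 1/2).
r to a half first cousin = 1/16 (half first cousins share one grandparent — one path of length 4: r = (1/2)^4 = 1/16).
Summing one r·B term per recipient: 3·0.5·0.262 + 2·0.0625·0.405 = 0.443625.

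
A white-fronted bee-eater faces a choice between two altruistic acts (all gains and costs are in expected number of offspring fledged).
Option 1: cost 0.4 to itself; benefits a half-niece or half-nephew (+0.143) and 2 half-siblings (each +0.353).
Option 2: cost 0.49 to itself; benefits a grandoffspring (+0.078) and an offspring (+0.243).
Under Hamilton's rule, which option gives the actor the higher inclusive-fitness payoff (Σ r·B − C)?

Option 1: r to a half-niece or half-nephew = 0.125.
Option 1: r to a half-sibling = 0.25.
Option 1: Σ r·B − C = (1·0.125·0.143 + 2·0.25·0.353) − 0.4 = -0.205625.
Option 2: r to a grandoffspring = 0.25.
Option 2: r to an offspring = 0.5.
Option 2: Σ r·B − C = (1·0.25·0.078 + 1·0.5·0.243) − 0.49 = -0.349.
Option 1 has the higher net inclusive-fitness payoff.

Option 1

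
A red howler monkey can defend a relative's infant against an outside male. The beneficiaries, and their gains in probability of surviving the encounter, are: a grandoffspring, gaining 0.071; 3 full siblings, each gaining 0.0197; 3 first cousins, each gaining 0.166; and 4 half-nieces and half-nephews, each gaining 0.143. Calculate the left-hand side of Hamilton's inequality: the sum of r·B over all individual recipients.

r to a grandoffspring = 1/4 (two parent–offspring links: r = (1/2)^2 = 1/4).
r to a full sibling = 1/2 (full sibs share both parents — two paths of length 2: r = 2·(1/2)^2 = 1/2).
r to a first cousin = 0.125 (first cousins share one grandparent pair — two paths of length 4: r = 2·(1/2)^4 = 1/8).
r to a half-niece or half-nephew = 1/8 (half-aunt/uncle↔niece/nephew: one path of length 3: r = (1/2)^3 = 1/8).
Summing one r·B term per recipient: 1·0.25·0.071 + 3·0.5·0.0197 + 3·0.125·0.166 + 4·0.125·0.143 = 0.18105.

0.18105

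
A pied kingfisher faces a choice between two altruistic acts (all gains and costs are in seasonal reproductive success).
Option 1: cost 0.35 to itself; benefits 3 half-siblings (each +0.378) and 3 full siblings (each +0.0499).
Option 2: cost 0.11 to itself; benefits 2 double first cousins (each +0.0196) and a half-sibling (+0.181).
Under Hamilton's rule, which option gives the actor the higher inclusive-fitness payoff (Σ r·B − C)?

Option 1

Option 1: r to a half-sibling = 0.25.
Option 1: r to a full sibling = 0.5.
Option 1: Σ r·B − C = (3·0.25·0.378 + 3·0.5·0.0499) − 0.35 = 0.00835.
Option 2: r to a double first cousin = 0.25.
Option 2: r to a half-sibling = 0.25.
Option 2: Σ r·B − C = (2·0.25·0.0196 + 1·0.25·0.181) − 0.11 = -0.05495.
Option 1 has the higher net inclusive-fitness payoff.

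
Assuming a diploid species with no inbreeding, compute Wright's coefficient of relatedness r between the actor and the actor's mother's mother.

Each parent–offspring link contributes a factor of 1/2, and independent paths through distinct common ancestors add.
Two parent–offspring links: r = (1/2)^2 = 1/4.

0.25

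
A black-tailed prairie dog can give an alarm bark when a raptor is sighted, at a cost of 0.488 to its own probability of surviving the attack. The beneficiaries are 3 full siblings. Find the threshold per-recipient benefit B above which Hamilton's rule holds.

r to a full sibling = 0.5 (full sibs share both parents — two paths of length 2: r = 2·(1/2)^2 = 1/2).
Hamilton's rule with n recipients of equal r: n·r·B > C, so B > C/(n·r) = 0.488/(3·0.5) = 0.3253.

0.3253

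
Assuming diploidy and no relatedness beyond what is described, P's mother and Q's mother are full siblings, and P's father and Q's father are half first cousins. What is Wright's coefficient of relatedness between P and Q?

Independent pedigree routes through distinct common ancestors add.
P and Q are related in two ways: first cousins through their mothers (r = 1/8) and half second cousins through their fathers (r = 1/64).
r = 1/8 + 1/64 = 9/64 = 0.140625.

0.140625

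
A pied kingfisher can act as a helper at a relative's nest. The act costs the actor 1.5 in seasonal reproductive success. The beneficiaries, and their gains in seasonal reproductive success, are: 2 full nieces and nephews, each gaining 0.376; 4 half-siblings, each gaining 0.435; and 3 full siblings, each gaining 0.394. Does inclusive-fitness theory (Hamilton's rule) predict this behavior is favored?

No

Hamilton's rule: the trait is favored when the sum of r·B over every recipient exceeds the actor's cost C.
r to a full niece or nephew = 0.25 (full aunt/uncle↔niece/nephew: two paths of length 3 through the shared grandparent pair: r = 2·(1/2)^3 = 1/4).
r to a half-sibling = 0.25 (half-sibs share one parent — one path of length 2: r = (1/2)^2 = 1/4).
r to a full sibling = 1/2 (full sibs share both parents — two paths of length 2: r = 2·(1/2)^2 = 1/2).
Summing one r·B term per recipient: 2·0.25·0.376 + 4·0.25·0.435 + 3·0.5·0.394 = 1.214.
1.214 < 1.5: the indirect benefit is less than the cost.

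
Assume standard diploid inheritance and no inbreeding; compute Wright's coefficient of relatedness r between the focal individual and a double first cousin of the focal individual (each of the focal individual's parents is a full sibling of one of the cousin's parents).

0.25

Each parent–offspring link contributes a factor of 1/2, and independent paths through distinct common ancestors add.
Double first cousins share both grandparent pairs — four paths of length 4: r = 4·(1/2)^4 = 1/4.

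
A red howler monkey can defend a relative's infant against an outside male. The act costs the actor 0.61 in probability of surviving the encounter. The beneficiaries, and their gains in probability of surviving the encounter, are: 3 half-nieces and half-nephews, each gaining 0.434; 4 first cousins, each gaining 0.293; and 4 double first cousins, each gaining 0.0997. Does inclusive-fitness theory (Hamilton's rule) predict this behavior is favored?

No

Hamilton's rule: the trait is favored when the sum of r·B over every recipient exceeds the actor's cost C.
r to a half-niece or half-nephew = 1/8 (half-aunt/uncle↔niece/nephew: one path of length 3: r = (1/2)^3 = 1/8).
r to a first cousin = 0.125 (first cousins share one grandparent pair — two paths of length 4: r = 2·(1/2)^4 = 1/8).
r to a double first cousin = 0.25 (double first cousins share both grandparent pairs — four paths of length 4: r = 4·(1/2)^4 = 1/4).
Summing one r·B term per recipient: 3·0.125·0.434 + 4·0.125·0.293 + 4·0.25·0.0997 = 0.40895.
0.40895 < 0.61: the indirect benefit is less than the cost.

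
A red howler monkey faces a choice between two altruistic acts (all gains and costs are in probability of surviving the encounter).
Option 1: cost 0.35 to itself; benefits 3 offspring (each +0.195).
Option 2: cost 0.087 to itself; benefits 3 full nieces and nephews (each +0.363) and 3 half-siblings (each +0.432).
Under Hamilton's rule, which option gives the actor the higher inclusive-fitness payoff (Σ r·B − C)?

Option 1: r to an offspring = 0.5.
Option 1: Σ r·B − C = (3·0.5·0.195) − 0.35 = -0.0575.
Option 2: r to a full niece or nephew = 0.25.
Option 2: r to a half-sibling = 0.25.
Option 2: Σ r·B − C = (3·0.25·0.363 + 3·0.25·0.432) − 0.087 = 0.50925.
Option 2 has the higher net inclusive-fitness payoff.

Option 2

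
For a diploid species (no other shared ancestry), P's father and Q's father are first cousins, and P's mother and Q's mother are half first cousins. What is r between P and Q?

0.046875

With two independent routes of shared ancestry, r is the sum of the two contributions.
P and Q are related in two ways: second cousins through their fathers (r = 1/32) and half second cousins through their mothers (r = 1/64).
r = 1/32 + 1/64 = 3/64 = 0.046875.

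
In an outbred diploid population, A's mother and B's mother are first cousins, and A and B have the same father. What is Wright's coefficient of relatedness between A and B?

0.28125

Wright's path rule: contributions from independent ancestry routes add.
A and B are related in two ways: second cousins through their mothers (r = 1/32) and half-sibs through their shared father (r = 1/4).
r = 1/32 + 1/4 = 0.28125.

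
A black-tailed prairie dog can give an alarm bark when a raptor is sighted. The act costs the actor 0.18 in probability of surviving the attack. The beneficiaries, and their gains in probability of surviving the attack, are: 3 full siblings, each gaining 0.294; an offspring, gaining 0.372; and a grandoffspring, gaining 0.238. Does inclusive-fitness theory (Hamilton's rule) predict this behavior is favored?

Yes

Hamilton's rule: the trait is favored when the sum of r·B over every recipient exceeds the actor's cost C.
r to a full sibling = 0.5 (full sibs share both parents — two paths of length 2: r = 2·(1/2)^2 = 1/2).
r to an offspring = 1/2 (one parent–offspring link: r = (1/2)^1 = 1/2).
r to a grandoffspring = 1/4 (two parent–offspring links: r = (1/2)^2 = 1/4).
Summing one r·B term per recipient: 3·0.5·0.294 + 1·0.5·0.372 + 1·0.25·0.238 = 0.6865.
0.6865 > 0.18: the indirect benefit exceeds the cost.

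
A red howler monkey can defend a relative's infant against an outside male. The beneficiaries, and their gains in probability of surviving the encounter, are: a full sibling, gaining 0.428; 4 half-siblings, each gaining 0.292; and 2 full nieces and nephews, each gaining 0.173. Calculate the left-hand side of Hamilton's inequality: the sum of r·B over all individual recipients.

r to a full sibling = 1/2 (full sibs share both parents — two paths of length 2: r = 2·(1/2)^2 = 1/2).
r to a half-sibling = 1/4 (half-sibs share one parent — one path of length 2: r = (1/2)^2 = 1/4).
r to a full niece or nephew = 1/4 (full aunt/uncle↔niece/nephew: two paths of length 3 through the shared grandparent pair: r = 2·(1/2)^3 = 1/4).
Summing one r·B term per recipient: 1·0.5·0.428 + 4·0.25·0.292 + 2·0.25·0.173 = 0.5925.

0.5925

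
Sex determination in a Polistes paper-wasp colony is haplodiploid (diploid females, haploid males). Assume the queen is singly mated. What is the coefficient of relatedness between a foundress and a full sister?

0.75

Haplodiploid full sisters inherit their father's entire haploid genome identically (contributing 1/2) and on average half of their mother's contribution (1/2 · 1/2 = 1/4); r = 1/2 + 1/4 = 3/4.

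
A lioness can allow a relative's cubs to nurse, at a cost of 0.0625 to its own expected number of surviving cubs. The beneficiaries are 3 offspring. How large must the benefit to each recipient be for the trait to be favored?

0.0417

r to an offspring = 1/2 (one parent–offspring link: r = (1/2)^1 = 1/2).
Hamilton's rule with n recipients of equal r: n·r·B > C, so B > C/(n·r) = 0.0625/(3·0.5) = 0.0417.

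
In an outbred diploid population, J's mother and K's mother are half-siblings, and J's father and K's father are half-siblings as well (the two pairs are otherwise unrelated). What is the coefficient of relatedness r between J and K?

Relatedness sums over independent paths through distinct common ancestors.
J and K are related in two ways: half first cousins through their mothers (r = 1/16) and half first cousins through their fathers (r = 1/16).
r = 1/16 + 1/16 = 0.125.

0.125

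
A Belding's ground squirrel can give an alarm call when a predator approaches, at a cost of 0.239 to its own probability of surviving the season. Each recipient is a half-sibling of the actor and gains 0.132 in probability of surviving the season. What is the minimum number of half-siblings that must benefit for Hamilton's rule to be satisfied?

8

r to a half-sibling = 0.25 (half-sibs share one parent — one path of length 2: r = (1/2)^2 = 1/4).
Hamilton's rule: n·r·B > C  ⇒  n > C/(r·B) = 0.239/(0.25·0.132) = 7.242.
The smallest integer exceeding 7.242 is 8.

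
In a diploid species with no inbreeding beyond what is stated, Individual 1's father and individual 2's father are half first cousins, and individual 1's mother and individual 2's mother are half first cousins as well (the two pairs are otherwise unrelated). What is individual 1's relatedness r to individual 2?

0.03125

Independent pedigree routes through distinct common ancestors add.
Individual 1 and individual 2 are related in two ways: half second cousins through their fathers (r = 1/64) and half second cousins through their mothers (r = 1/64).
r = 1/64 + 1/64 = 1/32 = 0.03125.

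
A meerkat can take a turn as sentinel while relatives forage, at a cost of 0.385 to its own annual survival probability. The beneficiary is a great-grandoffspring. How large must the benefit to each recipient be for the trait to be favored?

3.08

r to a great-grandoffspring = 0.125 (three parent–offspring links: r = (1/2)^3 = 1/8).
Hamilton's rule with n recipients of equal r: n·r·B > C, so B > C/(n·r) = 0.385/(1·0.125) = 3.08.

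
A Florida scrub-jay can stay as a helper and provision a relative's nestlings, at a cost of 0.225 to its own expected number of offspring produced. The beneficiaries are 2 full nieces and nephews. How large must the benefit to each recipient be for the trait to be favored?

0.45

r to a full niece or nephew = 1/4 (full aunt/uncle↔niece/nephew: two paths of length 3 through the shared grandparent pair: r = 2·(1/2)^3 = 1/4).
Hamilton's rule with n recipients of equal r: n·r·B > C, so B > C/(n·r) = 0.225/(2·0.25) = 0.45.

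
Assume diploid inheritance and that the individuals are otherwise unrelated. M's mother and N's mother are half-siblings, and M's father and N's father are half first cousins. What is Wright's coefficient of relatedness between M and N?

Relatedness sums over independent paths through distinct common ancestors.
M and N are related in two ways: half first cousins through their mothers (r = 1/16) and half second cousins through their fathers (r = 1/64).
r = 1/16 + 1/64 = 0.078125.

0.078125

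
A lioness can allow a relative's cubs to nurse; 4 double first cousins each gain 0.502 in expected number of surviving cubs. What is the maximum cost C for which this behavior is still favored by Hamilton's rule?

0.502

r to a double first cousin = 0.25 (double first cousins share both grandparent pairs — four paths of length 4: r = 4·(1/2)^4 = 1/4).
Hamilton's rule: n·r·B > C, so the trait is favored while C < n·r·B = 4·0.25·0.502 = 0.502.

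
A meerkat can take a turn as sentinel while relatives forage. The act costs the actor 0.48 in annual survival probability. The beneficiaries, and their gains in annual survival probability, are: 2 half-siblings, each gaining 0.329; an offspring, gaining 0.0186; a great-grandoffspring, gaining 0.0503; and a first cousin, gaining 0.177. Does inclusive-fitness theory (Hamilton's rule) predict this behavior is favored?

No

Hamilton's rule: the trait is favored when the sum of r·B over every recipient exceeds the actor's cost C.
r to a half-sibling = 0.25 (half-sibs share one parent — one path of length 2: r = (1/2)^2 = 1/4).
r to an offspring = 1/2 (one parent–offspring link: r = (1/2)^1 = 1/2).
r to a great-grandoffspring = 0.125 (three parent–offspring links: r = (1/2)^3 = 1/8).
r to a first cousin = 1/8 (first cousins share one grandparent pair — two paths of length 4: r = 2·(1/2)^4 = 1/8).
Summing one r·B term per recipient: 2·0.25·0.329 + 1·0.5·0.0186 + 1·0.125·0.0503 + 1·0.125·0.177 = 0.2022125.
0.2022125 < 0.48: the indirect benefit is less than the cost.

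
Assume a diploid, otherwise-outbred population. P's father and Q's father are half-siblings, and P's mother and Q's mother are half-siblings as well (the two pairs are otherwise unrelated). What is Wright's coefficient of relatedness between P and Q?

With two independent routes of shared ancestry, r is the sum of the two contributions.
P and Q are related in two ways: half first cousins through their fathers (r = 1/16) and half first cousins through their mothers (r = 1/16).
r = 1/16 + 1/16 = 1/8 = 0.125.

0.125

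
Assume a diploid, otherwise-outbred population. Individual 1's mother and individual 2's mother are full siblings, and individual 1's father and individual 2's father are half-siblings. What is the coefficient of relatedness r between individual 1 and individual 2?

Wright's path rule: contributions from independent ancestry routes add.
Individual 1 and individual 2 are related in two ways: first cousins through their mothers (r = 1/8) and half first cousins through their fathers (r = 1/16).
r = 1/8 + 1/16 = 3/16 = 0.1875.

0.1875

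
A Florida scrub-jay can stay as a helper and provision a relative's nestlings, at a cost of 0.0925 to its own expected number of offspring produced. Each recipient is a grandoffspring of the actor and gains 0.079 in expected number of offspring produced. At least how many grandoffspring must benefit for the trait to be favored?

5

r to a grandoffspring = 1/4 (two parent–offspring links: r = (1/2)^2 = 1/4).
Hamilton's rule: n·r·B > C  ⇒  n > C/(r·B) = 0.0925/(0.25·0.079) = 4.684.
The smallest integer exceeding 4.684 is 5.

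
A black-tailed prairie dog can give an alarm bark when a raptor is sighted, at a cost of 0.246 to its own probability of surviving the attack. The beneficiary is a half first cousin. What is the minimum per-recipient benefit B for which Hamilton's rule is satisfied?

r to a half first cousin = 1/16 (half first cousins share one grandparent — one path of length 4: r = (1/2)^4 = 1/16).
Hamilton's rule with n recipients of equal r: n·r·B > C, so B > C/(n·r) = 0.246/(1·0.0625) = 3.936.

3.936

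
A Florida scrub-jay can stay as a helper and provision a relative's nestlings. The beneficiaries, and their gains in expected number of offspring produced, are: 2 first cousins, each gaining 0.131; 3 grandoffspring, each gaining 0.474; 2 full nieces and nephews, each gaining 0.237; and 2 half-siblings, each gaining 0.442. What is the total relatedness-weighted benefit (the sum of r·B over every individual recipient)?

r to a first cousin = 1/8 (first cousins share one grandparent pair — two paths of length 4: r = 2·(1/2)^4 = 1/8).
r to a grandoffspring = 0.25 (two parent–offspring links: r = (1/2)^2 = 1/4).
r to a full niece or nephew = 1/4 (full aunt/uncle↔niece/nephew: two paths of length 3 through the shared grandparent pair: r = 2·(1/2)^3 = 1/4).
r to a half-sibling = 0.25 (half-sibs share one parent — one path of length 2: r = (1/2)^2 = 1/4).
Summing one r·B term per recipient: 2·0.125·0.131 + 3·0.25·0.474 + 2·0.25·0.237 + 2·0.25·0.442 = 0.72775.

0.72775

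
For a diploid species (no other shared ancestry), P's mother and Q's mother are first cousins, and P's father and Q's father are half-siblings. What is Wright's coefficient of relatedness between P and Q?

Wright's path rule: contributions from independent ancestry routes add.
P and Q are related in two ways: second cousins through their mothers (r = 1/32) and half first cousins through their fathers (r = 1/16).
r = 1/32 + 1/16 = 3/32 = 0.09375.

0.09375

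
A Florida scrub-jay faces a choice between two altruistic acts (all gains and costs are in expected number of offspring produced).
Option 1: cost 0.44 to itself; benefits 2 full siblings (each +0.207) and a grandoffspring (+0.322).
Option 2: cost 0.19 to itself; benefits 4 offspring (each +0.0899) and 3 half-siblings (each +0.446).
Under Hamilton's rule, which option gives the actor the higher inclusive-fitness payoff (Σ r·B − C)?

Option 1: r to a full sibling = 0.5.
Option 1: r to a grandoffspring = 0.25.
Option 1: Σ r·B − C = (2·0.5·0.207 + 1·0.25·0.322) − 0.44 = -0.1525.
Option 2: r to an offspring = 0.5.
Option 2: r to a half-sibling = 0.25.
Option 2: Σ r·B − C = (4·0.5·0.0899 + 3·0.25·0.446) − 0.19 = 0.3243.
Option 2 has the higher net inclusive-fitness payoff.

Option 2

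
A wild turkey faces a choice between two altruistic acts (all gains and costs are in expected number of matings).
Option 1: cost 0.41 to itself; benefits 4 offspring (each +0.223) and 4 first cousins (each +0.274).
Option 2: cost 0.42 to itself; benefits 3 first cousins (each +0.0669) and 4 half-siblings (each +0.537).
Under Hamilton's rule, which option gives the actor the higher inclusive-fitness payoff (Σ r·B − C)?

Option 1

Option 1: r to an offspring = 0.5.
Option 1: r to a first cousin = 0.125.
Option 1: Σ r·B − C = (4·0.5·0.223 + 4·0.125·0.274) − 0.41 = 0.173.
Option 2: r to a first cousin = 0.125.
Option 2: r to a half-sibling = 0.25.
Option 2: Σ r·B − C = (3·0.125·0.0669 + 4·0.25·0.537) − 0.42 = 0.1420875.
Option 1 has the higher net inclusive-fitness payoff.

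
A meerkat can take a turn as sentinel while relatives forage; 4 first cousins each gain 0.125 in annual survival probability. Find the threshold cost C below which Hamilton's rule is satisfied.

0.0625

r to a first cousin = 1/8 (first cousins share one grandparent pair — two paths of length 4: r = 2·(1/2)^4 = 1/8).
Hamilton's rule: n·r·B > C, so the trait is favored while C < n·r·B = 4·0.125·0.125 = 0.0625.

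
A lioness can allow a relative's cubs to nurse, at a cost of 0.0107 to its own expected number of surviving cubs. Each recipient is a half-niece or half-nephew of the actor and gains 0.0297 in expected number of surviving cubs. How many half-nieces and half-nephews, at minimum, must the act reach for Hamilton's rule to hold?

r to a half-niece or half-nephew = 0.125 (half-aunt/uncle↔niece/nephew: one path of length 3: r = (1/2)^3 = 1/8).
Hamilton's rule: n·r·B > C  ⇒  n > C/(r·B) = 0.0107/(0.125·0.0297) = 2.882.
The smallest integer exceeding 2.882 is 3.

3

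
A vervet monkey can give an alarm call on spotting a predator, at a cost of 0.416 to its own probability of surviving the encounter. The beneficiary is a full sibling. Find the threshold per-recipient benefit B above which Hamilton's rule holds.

r to a full sibling = 0.5 (full sibs share both parents — two paths of length 2: r = 2·(1/2)^2 = 1/2).
Hamilton's rule with n recipients of equal r: n·r·B > C, so B > C/(n·r) = 0.416/(1·0.5) = 0.832.

0.832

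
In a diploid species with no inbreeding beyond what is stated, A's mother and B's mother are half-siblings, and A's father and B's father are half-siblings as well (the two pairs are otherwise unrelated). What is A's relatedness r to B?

0.125

With two independent routes of shared ancestry, r is the sum of the two contributions.
A and B are related in two ways: half first cousins through their mothers (r = 1/16) and half first cousins through their fathers (r = 1/16).
r = 1/16 + 1/16 = 0.125.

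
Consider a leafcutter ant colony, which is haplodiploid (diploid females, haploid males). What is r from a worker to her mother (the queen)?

0.5

One meiotic link between diploid queen and diploid daughter: r = 1/2.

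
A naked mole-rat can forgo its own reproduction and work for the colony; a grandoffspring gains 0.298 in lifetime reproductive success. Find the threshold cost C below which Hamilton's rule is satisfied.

0.0745

r to a grandoffspring = 0.25 (two parent–offspring links: r = (1/2)^2 = 1/4).
Hamilton's rule: n·r·B > C, so the trait is favored while C < n·r·B = 1·0.25·0.298 = 0.0745.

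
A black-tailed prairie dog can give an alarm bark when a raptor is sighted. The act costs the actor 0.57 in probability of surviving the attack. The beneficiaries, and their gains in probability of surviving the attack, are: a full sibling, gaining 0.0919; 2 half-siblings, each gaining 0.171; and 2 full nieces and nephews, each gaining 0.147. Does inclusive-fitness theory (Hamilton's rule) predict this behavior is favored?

No

Hamilton's rule: the trait is favored when the sum of r·B over every recipient exceeds the actor's cost C.
r to a full sibling = 1/2 (full sibs share both parents — two paths of length 2: r = 2·(1/2)^2 = 1/2).
r to a half-sibling = 0.25 (half-sibs share one parent — one path of length 2: r = (1/2)^2 = 1/4).
r to a full niece or nephew = 1/4 (full aunt/uncle↔niece/nephew: two paths of length 3 through the shared grandparent pair: r = 2·(1/2)^3 = 1/4).
Summing one r·B term per recipient: 1·0.5·0.0919 + 2·0.25·0.171 + 2·0.25·0.147 = 0.20495.
0.20495 < 0.57: the indirect benefit is less than the cost.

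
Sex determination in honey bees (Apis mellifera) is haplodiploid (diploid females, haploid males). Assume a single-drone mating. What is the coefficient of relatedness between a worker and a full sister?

0.75

Haplodiploid full sisters inherit their father's entire haploid genome identically (contributing 1/2) and on average half of their mother's contribution (1/2 · 1/2 = 1/4); r = 1/2 + 1/4 = 3/4.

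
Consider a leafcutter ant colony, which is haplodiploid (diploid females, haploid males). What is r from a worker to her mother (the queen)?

0.5

One meiotic link between diploid queen and diploid daughter: r = 1/2.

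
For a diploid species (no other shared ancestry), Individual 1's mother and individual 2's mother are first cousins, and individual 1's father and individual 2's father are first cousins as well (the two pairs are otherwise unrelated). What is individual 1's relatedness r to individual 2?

0.0625

With two independent routes of shared ancestry, r is the sum of the two contributions.
Individual 1 and individual 2 are related in two ways: second cousins through their mothers (r = 1/32) and second cousins through their fathers (r = 1/32).
r = 1/32 + 1/32 = 0.0625.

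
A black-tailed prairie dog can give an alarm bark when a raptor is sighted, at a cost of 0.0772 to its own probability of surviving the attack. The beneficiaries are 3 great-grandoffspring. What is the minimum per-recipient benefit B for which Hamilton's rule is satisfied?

r to a great-grandoffspring = 0.125 (three parent–offspring links: r = (1/2)^3 = 1/8).
Hamilton's rule with n recipients of equal r: n·r·B > C, so B > C/(n·r) = 0.0772/(3·0.125) = 0.2059.

0.2059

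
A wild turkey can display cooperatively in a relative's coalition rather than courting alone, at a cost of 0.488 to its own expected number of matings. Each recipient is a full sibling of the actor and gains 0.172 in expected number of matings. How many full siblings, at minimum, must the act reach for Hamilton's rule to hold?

6

r to a full sibling = 1/2 (full sibs share both parents — two paths of length 2: r = 2·(1/2)^2 = 1/2).
Hamilton's rule: n·r·B > C  ⇒  n > C/(r·B) = 0.488/(0.5·0.172) = 5.674.
The smallest integer exceeding 5.674 is 6.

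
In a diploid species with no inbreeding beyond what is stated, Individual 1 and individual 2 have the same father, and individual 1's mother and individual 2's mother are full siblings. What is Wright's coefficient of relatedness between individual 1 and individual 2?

Independent pedigree routes through distinct common ancestors add.
Individual 1 and individual 2 are related in two ways: half-sibs through their shared father (r = 1/4) and first cousins through their mothers (r = 1/8).
r = 1/4 + 1/8 = 3/8 = 0.375.

0.375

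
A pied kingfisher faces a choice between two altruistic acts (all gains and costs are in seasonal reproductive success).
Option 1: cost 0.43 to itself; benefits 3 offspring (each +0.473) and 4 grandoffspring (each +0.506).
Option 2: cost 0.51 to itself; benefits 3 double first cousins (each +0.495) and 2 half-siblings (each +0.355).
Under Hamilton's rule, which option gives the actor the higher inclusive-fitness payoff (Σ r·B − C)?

Option 1

Option 1: r to an offspring = 0.5.
Option 1: r to a grandoffspring = 0.25.
Option 1: Σ r·B − C = (3·0.5·0.473 + 4·0.25·0.506) − 0.43 = 0.7855.
Option 2: r to a double first cousin = 0.25.
Option 2: r to a half-sibling = 0.25.
Option 2: Σ r·B − C = (3·0.25·0.495 + 2·0.25·0.355) − 0.51 = 0.03875.
Option 1 has the higher net inclusive-fitness payoff.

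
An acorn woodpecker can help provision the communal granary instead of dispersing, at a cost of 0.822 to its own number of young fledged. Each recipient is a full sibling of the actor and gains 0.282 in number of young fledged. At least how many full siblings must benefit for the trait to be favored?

r to a full sibling = 1/2 (full sibs share both parents — two paths of length 2: r = 2·(1/2)^2 = 1/2).
Hamilton's rule: n·r·B > C  ⇒  n > C/(r·B) = 0.822/(0.5·0.282) = 5.83.
The smallest integer exceeding 5.83 is 6.

6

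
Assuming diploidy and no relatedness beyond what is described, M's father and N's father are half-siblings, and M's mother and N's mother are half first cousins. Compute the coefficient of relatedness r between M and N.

0.078125

Wright's path rule: contributions from independent ancestry routes add.
M and N are related in two ways: half first cousins through their fathers (r = 1/16) and half second cousins through their mothers (r = 1/64).
r = 1/16 + 1/64 = 5/64 = 0.078125.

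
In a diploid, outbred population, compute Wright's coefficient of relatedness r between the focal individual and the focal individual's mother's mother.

Each parent–offspring link contributes a factor of 1/2, and independent paths through distinct common ancestors add.
Two parent–offspring links: r = (1/2)^2 = 1/4.

0.25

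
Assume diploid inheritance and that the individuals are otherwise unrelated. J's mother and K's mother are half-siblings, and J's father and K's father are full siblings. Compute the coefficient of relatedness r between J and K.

0.1875

Relatedness sums over independent paths through distinct common ancestors.
J and K are related in two ways: half first cousins through their mothers (r = 1/16) and first cousins through their fathers (r = 1/8).
r = 1/16 + 1/8 = 0.1875.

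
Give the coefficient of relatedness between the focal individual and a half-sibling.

Each parent–offspring link contributes a factor of 1/2, and independent paths through distinct common ancestors add.
Half-sibs share one parent — one path of length 2: r = (1/2)^2 = 1/4.

0.25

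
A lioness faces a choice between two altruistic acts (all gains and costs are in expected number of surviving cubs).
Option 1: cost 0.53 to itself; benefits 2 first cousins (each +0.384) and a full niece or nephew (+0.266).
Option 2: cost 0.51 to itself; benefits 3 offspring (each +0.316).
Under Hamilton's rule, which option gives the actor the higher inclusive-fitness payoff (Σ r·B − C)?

Option 2

Option 1: r to a first cousin = 0.125.
Option 1: r to a full niece or nephew = 0.25.
Option 1: Σ r·B − C = (2·0.125·0.384 + 1·0.25·0.266) − 0.53 = -0.3675.
Option 2: r to an offspring = 0.5.
Option 2: Σ r·B − C = (3·0.5·0.316) − 0.51 = -0.036.
Option 2 has the higher net inclusive-fitness payoff.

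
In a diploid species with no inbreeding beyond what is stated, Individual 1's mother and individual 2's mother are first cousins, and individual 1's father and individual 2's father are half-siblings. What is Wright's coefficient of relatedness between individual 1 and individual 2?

Relatedness sums over independent paths through distinct common ancestors.
Individual 1 and individual 2 are related in two ways: second cousins through their mothers (r = 1/32) and half first cousins through their fathers (r = 1/16).
r = 1/32 + 1/16 = 3/32 = 0.09375.

0.09375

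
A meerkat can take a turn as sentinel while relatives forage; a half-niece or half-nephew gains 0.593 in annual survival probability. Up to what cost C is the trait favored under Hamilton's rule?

0.074125

r to a half-niece or half-nephew = 1/8 (half-aunt/uncle↔niece/nephew: one path of length 3: r = (1/2)^3 = 1/8).
Hamilton's rule: n·r·B > C, so the trait is favored while C < n·r·B = 1·0.125·0.593 = 0.074125.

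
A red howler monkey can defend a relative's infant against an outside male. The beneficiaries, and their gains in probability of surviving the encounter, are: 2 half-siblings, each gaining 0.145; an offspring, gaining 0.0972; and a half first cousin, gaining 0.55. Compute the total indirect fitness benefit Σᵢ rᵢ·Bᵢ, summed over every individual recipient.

0.155475

r to a half-sibling = 0.25 (half-sibs share one parent — one path of length 2: r = (1/2)^2 = 1/4).
r to an offspring = 1/2 (one parent–offspring link: r = (1/2)^1 = 1/2).
r to a half first cousin = 0.0625 (half first cousins share one grandparent — one path of length 4: r = (1/2)^4 = 1/16).
Summing one r·B term per recipient: 2·0.25·0.145 + 1·0.5·0.0972 + 1·0.0625·0.55 = 0.155475.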